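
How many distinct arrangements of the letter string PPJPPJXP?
8! / (2! × 5! × 1!) = 168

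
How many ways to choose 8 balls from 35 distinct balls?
C(35,8) = 35!/(8!×27!) = 23535820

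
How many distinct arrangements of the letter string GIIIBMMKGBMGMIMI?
16! / (3! × 5! × 1! × 5! × 2!) = 121080960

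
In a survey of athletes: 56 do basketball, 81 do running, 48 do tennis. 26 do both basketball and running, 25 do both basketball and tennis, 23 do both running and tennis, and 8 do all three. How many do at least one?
|A∪B∪C| = 56+81+48-26-25-23+8 = 119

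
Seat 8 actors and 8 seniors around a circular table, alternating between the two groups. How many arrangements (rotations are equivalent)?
Fix one of the actors: (8-1)! ways for the remaining actors, × 8! ways for the seniors = 5040 × 40320 = 203212800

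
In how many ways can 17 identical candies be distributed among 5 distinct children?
C(17+5-1, 5-1) = C(21, 4) = 5985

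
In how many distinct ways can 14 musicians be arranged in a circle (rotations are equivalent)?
Circular: fix one position, arrange the rest. (14-1)! = 6227020800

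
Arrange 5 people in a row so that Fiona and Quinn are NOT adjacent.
Total - adjacent = 5! - (5-1)!×2 = 120 - 48 = 72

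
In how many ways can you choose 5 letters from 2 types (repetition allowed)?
C(5+2-1, 2-1) = C(6, 1) = 6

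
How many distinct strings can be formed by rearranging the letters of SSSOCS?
6! / (1! × 1! × 4!) = 30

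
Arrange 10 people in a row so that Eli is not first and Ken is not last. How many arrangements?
By inclusion-exclusion: 10! - 2×(10-1)! + (10-2)! = 3628800 - 725760 + 40320 = 2943360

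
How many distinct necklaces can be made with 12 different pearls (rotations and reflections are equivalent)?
(12-1)!/2 = 39916800/2 = 19958400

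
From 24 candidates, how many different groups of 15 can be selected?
C(24,15) = 24!/(15!×9!) = 1307504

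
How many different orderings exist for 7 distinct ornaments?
7! = 5040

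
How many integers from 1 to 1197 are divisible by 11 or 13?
⌊1197/11⌋ + ⌊1197/13⌋ - ⌊1197/143⌋ = 108 + 92 - 8 = 192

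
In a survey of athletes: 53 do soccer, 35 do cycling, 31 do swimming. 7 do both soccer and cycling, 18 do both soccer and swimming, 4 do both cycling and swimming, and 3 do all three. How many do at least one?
|A∪B∪C| = 53+35+31-7-18-4+3 = 93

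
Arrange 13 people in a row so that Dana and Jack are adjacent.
Treat as block: (13-1)! × 2! = 479001600 × 2 = 958003200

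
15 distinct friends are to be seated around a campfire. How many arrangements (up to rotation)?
Circular: fix one position, arrange the rest. (15-1)! = 87178291200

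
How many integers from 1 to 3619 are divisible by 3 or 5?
⌊3619/3⌋ + ⌊3619/5⌋ - ⌊3619/15⌋ = 1206 + 723 - 241 = 1688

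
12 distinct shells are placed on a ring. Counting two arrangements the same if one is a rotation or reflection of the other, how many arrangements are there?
(12-1)!/2 = 39916800/2 = 19958400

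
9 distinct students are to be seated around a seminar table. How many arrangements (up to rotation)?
Circular: fix one position, arrange the rest. (9-1)! = 40320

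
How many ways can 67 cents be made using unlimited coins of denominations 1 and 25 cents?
Coefficient of x^67 in 1/(1-x^1) · 1/(1-x^25). Use j coins of 25 for j = 0..⌊67/25⌋ = 2, the rest in 1s: 2 + 1 = 3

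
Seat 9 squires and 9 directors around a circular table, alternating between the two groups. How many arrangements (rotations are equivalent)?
Fix one of the squires: (9-1)! ways for the remaining squires, × 9! ways for the directors = 40320 × 362880 = 14631321600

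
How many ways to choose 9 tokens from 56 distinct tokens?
C(56,9) = 56!/(9!×47!) = 7575968400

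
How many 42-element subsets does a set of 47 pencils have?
C(47,42) = 47!/(42!×5!) = 1533939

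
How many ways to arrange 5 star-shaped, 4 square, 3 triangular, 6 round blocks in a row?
18! / (5! × 4! × 3! × 6!) = 514594080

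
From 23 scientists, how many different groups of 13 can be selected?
C(23,13) = 23!/(13!×10!) = 1144066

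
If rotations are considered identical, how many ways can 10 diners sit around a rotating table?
Circular: fix one position, arrange the rest. (10-1)! = 362880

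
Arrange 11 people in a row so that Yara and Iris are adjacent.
Treat as block: (11-1)! × 2! = 3628800 × 2 = 7257600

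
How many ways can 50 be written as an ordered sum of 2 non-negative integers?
C(50+2-1, 2-1) = C(51, 1) = 51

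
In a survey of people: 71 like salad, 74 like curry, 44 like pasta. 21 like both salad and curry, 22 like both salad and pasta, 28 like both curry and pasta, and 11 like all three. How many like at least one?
|A∪B∪C| = 71+74+44-21-22-28+11 = 129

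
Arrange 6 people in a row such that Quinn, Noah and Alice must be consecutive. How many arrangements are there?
Treat the 3 as one block: (6-3+1)! × 3! = 24 × 6 = 144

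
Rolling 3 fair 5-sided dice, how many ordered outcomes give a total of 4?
Coefficient of x^4 in (x + x² + ... + x^5)^3. By inclusion-exclusion on dice exceeding 5: Σ_j (-1)^j C(3,j)·C(4-1-5j, 2) = C(3,0)·C(3,2) = 1·3 = 3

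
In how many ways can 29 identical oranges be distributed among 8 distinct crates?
C(29+8-1, 8-1) = C(36, 7) = 8347680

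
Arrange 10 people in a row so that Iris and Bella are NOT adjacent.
Total - adjacent = 10! - (10-1)!×2 = 3628800 - 725760 = 2903040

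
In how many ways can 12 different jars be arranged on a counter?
12! = 479001600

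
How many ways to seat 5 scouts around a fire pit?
Circular: fix one position, arrange the rest. (5-1)! = 24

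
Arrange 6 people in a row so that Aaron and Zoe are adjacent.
Treat as block: (6-1)! × 2! = 120 × 2 = 240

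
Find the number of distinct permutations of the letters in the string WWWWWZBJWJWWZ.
13! / (1! × 2! × 8! × 2!) = 38610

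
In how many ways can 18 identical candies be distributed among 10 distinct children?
C(18+10-1, 10-1) = C(27, 9) = 4686825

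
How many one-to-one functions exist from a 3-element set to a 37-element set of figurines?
P(37,3) = 37!/(37-3)! = 46620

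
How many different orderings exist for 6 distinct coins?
6! = 720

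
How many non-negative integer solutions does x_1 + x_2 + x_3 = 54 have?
C(54+3-1, 3-1) = C(56, 2) = 1540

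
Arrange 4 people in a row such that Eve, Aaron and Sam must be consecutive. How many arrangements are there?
Treat the 3 as one block: (4-3+1)! × 3! = 2 × 6 = 12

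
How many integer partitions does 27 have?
Pentagonal recurrence p(n) = p(n-1) + p(n-2) - p(n-5) - p(n-7) + p(n-12) + p(n-15) - ... gives p(0..26) = 1, 1, 2, 3, 5, 7, 11, 15, 22, 30, 42, 56, 77, 101, 135, 176, 231, 297, 385, 490, 627, 792, 1002, 1255, 1575, 1958, 2436. p(27) = p(26) + p(25) - p(22) - p(20) + p(15) + p(12) - p(5) - p(1) = 2436 + 1958 - 1002 - 627 + 176 + 77 - 7 - 1 = 3010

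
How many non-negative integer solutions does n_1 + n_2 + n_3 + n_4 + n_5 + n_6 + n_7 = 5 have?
C(5+7-1, 7-1) = C(11, 6) = 462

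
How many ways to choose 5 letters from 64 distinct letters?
C(64,5) = 64!/(5!×59!) = 7624512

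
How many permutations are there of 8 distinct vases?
8! = 40320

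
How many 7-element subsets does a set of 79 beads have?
C(79,7) = 79!/(7!×72!) = 2898753715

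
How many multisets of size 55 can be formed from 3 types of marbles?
C(55+3-1, 3-1) = C(57, 2) = 1596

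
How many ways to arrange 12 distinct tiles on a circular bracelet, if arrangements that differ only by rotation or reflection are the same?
(12-1)!/2 = 39916800/2 = 19958400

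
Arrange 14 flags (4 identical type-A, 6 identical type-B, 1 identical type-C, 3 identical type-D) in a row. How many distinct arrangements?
14! / (4! × 6! × 1! × 3!) = 840840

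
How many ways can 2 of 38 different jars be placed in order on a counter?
P(38,2) = 38!/(38-2)! = 1406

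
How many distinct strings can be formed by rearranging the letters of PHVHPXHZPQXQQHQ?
15! / (4! × 1! × 3! × 1! × 2! × 4!) = 189189000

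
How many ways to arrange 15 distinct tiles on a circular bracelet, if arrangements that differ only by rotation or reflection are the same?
(15-1)!/2 = 87178291200/2 = 43589145600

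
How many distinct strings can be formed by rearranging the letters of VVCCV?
5! / (2! × 3!) = 10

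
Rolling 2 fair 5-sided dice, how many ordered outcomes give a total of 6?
Coefficient of x^6 in (x + x² + ... + x^5)^2. By inclusion-exclusion on dice exceeding 5: Σ_j (-1)^j C(2,j)·C(6-1-5j, 1) = C(2,0)·C(5,1) = 1·5 = 5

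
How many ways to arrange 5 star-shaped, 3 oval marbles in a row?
8! / (5! × 3!) = 56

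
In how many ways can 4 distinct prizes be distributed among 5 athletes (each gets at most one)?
P(5,4) = 5!/(5-4)! = 120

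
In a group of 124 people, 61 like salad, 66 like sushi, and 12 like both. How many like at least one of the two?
|A∪B| = |A| + |B| - |A∩B| = 61 + 66 - 12 = 115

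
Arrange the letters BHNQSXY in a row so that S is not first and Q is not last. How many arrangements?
By inclusion-exclusion: 7! - 2×(7-1)! + (7-2)! = 5040 - 1440 + 120 = 3720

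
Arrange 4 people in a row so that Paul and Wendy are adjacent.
Treat as block: (4-1)! × 2! = 6 × 2 = 12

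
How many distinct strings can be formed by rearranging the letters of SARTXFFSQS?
10! / (2! × 1! × 3! × 1! × 1! × 1! × 1!) = 302400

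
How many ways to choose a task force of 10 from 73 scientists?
C(73,10) = 73!/(10!×63!) = 621324937376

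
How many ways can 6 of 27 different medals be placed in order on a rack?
P(27,6) = 27!/(27-6)! = 213127200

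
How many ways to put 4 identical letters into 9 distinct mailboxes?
C(4+9-1, 9-1) = C(12, 8) = 495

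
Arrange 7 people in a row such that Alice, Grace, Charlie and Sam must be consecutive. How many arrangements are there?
Treat the 4 as one block: (7-4+1)! × 4! = 24 × 24 = 576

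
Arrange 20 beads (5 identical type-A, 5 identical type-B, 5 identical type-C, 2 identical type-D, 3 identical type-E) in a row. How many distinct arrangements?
20! / (5! × 5! × 5! × 2! × 3!) = 117327450240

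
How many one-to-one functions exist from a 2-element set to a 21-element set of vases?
P(21,2) = 21!/(21-2)! = 420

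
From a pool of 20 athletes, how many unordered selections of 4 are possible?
C(20,4) = 20!/(4!×16!) = 4845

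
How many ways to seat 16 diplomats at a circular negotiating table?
Circular: fix one position, arrange the rest. (16-1)! = 1307674368000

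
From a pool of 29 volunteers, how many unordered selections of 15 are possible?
C(29,15) = 29!/(15!×14!) = 77558760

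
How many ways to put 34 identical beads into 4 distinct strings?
C(34+4-1, 4-1) = C(37, 3) = 7770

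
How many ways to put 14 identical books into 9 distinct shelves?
C(14+9-1, 9-1) = C(22, 8) = 319770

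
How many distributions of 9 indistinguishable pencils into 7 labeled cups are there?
C(9+7-1, 7-1) = C(15, 6) = 5005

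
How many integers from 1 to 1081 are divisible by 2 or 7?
⌊1081/2⌋ + ⌊1081/7⌋ - ⌊1081/14⌋ = 540 + 154 - 77 = 617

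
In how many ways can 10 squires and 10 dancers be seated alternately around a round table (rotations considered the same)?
Fix one of the squires: (10-1)! ways for the remaining squires, × 10! ways for the dancers = 362880 × 3628800 = 1316818944000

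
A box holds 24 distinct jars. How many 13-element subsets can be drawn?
C(24,13) = 24!/(13!×11!) = 2496144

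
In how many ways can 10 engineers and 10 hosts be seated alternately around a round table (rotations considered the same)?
Fix one of the engineers: (10-1)! ways for the remaining engineers, × 10! ways for the hosts = 362880 × 3628800 = 1316818944000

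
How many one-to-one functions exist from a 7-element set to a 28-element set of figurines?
P(28,7) = 28!/(28-7)! = 5967561600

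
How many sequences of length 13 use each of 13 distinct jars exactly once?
13! = 6227020800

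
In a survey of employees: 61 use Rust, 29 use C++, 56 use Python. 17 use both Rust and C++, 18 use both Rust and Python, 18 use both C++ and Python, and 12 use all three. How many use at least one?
|A∪B∪C| = 61+29+56-17-18-18+12 = 105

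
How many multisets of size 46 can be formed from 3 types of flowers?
C(46+3-1, 3-1) = C(48, 2) = 1128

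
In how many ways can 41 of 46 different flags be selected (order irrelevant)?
C(46,41) = 46!/(41!×5!) = 1370754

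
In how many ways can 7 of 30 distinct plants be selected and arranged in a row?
P(30,7) = 30!/(30-7)! = 10260432000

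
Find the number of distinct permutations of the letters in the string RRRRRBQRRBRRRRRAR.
17! / (13! × 1! × 2! × 1!) = 28560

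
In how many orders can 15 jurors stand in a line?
15! = 1307674368000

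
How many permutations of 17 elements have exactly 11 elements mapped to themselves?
Choose the 11 fixed points C(17,11) = 12376, derange the rest: !6 = Σ_{j=0}^{6} (-1)^j·6!/j! = 720 - 720 + 360 - 120 + 30 - 6 + 1 = 265. Product = 12376 × 265 = 3279640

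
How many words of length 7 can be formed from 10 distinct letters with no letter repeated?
P(10,7) = 10!/(10-7)! = 604800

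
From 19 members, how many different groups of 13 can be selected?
C(19,13) = 19!/(13!×6!) = 27132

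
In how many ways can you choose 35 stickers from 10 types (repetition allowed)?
C(35+10-1, 10-1) = C(44, 9) = 708930508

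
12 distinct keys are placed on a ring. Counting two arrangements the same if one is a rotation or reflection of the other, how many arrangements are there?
(12-1)!/2 = 39916800/2 = 19958400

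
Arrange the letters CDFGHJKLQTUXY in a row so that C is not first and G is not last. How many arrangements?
By inclusion-exclusion: 13! - 2×(13-1)! + (13-2)! = 6227020800 - 958003200 + 39916800 = 5308934400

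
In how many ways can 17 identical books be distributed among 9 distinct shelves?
C(17+9-1, 9-1) = C(25, 8) = 1081575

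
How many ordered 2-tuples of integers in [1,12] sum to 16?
Coefficient of x^16 in (x + x² + ... + x^12)^2. By inclusion-exclusion on dice exceeding 12: Σ_j (-1)^j C(2,j)·C(16-1-12j, 1) = C(2,0)·C(15,1) - C(2,1)·C(3,1) = 1·15 - 2·3 = 9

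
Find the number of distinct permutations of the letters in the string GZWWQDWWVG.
10! / (1! × 1! × 1! × 4! × 2! × 1!) = 75600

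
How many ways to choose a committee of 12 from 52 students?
C(52,12) = 52!/(12!×40!) = 206379406870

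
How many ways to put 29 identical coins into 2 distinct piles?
C(29+2-1, 2-1) = C(30, 1) = 30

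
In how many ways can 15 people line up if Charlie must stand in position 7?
Fix one position: (15-1)! = 87178291200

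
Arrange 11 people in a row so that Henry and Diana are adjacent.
Treat as block: (11-1)! × 2! = 3628800 × 2 = 7257600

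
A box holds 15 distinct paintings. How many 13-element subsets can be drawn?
C(15,13) = 15!/(13!×2!) = 105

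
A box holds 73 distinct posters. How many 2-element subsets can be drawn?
C(73,2) = 73!/(2!×71!) = 2628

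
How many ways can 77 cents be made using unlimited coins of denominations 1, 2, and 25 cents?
Coefficient of x^77 in 1/(1-x^1) · 1/(1-x^2) · 1/(1-x^25). Case on j = number of 25-cent coins (j = 0..3); remainder r = 77 - 25j is made from {1,2} in ⌊r/2⌋+1 ways. r = 77, 52, 27, 2 → 39 + 27 + 14 + 2 = 82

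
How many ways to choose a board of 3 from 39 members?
C(39,3) = 39!/(3!×36!) = 9139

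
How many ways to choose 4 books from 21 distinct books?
C(21,4) = 21!/(4!×17!) = 5985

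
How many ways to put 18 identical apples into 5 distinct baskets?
C(18+5-1, 5-1) = C(22, 4) = 7315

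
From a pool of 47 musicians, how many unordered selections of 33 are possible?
C(47,33) = 47!/(33!×14!) = 341643774795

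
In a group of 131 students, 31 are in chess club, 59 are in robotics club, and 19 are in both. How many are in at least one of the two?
|A∪B| = |A| + |B| - |A∩B| = 31 + 59 - 19 = 71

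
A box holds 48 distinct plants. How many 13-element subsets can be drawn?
C(48,13) = 48!/(13!×35!) = 192928249296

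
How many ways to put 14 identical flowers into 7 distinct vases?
C(14+7-1, 7-1) = C(20, 6) = 38760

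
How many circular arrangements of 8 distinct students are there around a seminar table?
Circular: fix one position, arrange the rest. (8-1)! = 5040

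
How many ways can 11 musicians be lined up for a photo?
11! = 39916800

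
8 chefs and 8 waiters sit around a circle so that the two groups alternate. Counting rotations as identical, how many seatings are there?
Fix one of the chefs: (8-1)! ways for the remaining chefs, × 8! ways for the waiters = 5040 × 40320 = 203212800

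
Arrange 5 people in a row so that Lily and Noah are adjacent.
Treat as block: (5-1)! × 2! = 24 × 2 = 48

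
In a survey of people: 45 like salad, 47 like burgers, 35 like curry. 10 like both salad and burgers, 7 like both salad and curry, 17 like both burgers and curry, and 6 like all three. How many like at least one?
|A∪B∪C| = 45+47+35-10-7-17+6 = 99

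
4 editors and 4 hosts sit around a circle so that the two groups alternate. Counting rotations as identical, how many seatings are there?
Fix one of the editors: (4-1)! ways for the remaining editors, × 4! ways for the hosts = 6 × 24 = 144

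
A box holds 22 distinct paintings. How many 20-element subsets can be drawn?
C(22,20) = 22!/(20!×2!) = 231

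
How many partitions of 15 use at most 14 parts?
By conjugation, equals partitions of 15 into parts ≤ 14. Let r_j(i) = number of partitions of i into parts ≤ j, for i = 0..15. r_1(i) = 1 for all i; r_j(i) = r_{j-1}(i) + r_j(i-j). Rows j = 2..14: ≤2: 1 1 2 2 3 3 4 4 5 5 6 6 7 7 8 8; ≤3: 1 1 2 3 4 5 7 8 10 12 14 16 19 21 24 27; ≤4: 1 1 2 3 5 6 9 11 15 18 23 27 34 39 47 54; ≤5: 1 1 2 3 5 7 10 13 18 23 30 37 47 57 70 84; ≤6: 1 1 2 3 5 7 11 14 20 26 35 44 58 71 90 110; ≤7: 1 1 2 3 5 7 11 15 21 28 38 49 65 82 105 131; ≤8: 1 1 2 3 5 7 11 15 22 29 40 52 70 89 116 146; ≤9: 1 1 2 3 5 7 11 15 22 30 41 54 73 94 123 157; ≤10: 1 1 2 3 5 7 11 15 22 30 42 55 75 97 128 164; ≤11: 1 1 2 3 5 7 11 15 22 30 42 56 76 99 131 169; ≤12: 1 1 2 3 5 7 11 15 22 30 42 56 77 100 133 172; ≤13: 1 1 2 3 5 7 11 15 22 30 42 56 77 101 134 174; ≤14: 1 1 2 3 5 7 11 15 22 30 42 56 77 101 135 175. r_14(15) = 175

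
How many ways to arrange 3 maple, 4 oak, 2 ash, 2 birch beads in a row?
11! / (3! × 4! × 2! × 2!) = 69300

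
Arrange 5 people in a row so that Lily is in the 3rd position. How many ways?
Fix one position: (5-1)! = 24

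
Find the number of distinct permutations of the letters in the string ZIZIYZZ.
7! / (4! × 2! × 1!) = 105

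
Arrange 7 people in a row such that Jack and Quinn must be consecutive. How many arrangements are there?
Treat the 2 as one block: (7-2+1)! × 2! = 720 × 2 = 1440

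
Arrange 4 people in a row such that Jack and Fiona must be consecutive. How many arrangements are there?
Treat the 2 as one block: (4-2+1)! × 2! = 6 × 2 = 12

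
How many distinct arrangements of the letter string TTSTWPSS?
8! / (3! × 1! × 3! × 1!) = 1120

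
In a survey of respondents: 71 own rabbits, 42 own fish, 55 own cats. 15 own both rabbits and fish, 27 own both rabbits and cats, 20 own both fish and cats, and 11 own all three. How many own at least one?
|A∪B∪C| = 71+42+55-15-27-20+11 = 117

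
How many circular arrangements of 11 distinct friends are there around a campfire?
Circular: fix one position, arrange the rest. (11-1)! = 3628800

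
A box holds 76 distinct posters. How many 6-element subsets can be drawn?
C(76,6) = 76!/(6!×70!) = 218618940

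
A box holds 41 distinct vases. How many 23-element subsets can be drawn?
C(41,23) = 41!/(23!×18!) = 202112640600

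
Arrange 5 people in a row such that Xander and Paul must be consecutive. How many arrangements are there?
Treat the 2 as one block: (5-2+1)! × 2! = 24 × 2 = 48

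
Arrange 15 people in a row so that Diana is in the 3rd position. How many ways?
Fix one position: (15-1)! = 87178291200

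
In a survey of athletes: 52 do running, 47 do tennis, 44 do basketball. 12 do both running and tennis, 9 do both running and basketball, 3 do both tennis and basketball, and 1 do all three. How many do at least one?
|A∪B∪C| = 52+47+44-12-9-3+1 = 120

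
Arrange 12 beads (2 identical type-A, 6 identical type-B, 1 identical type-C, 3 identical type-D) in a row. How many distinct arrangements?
12! / (2! × 6! × 1! × 3!) = 55440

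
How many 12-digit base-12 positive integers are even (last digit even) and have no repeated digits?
Last∈{0,2,4,6,8,10}. Last=0: 39916800. Last nonzero: 5×10×P(10,10) = 181440000. Total = 221356800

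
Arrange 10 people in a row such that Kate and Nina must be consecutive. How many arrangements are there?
Treat the 2 as one block: (10-2+1)! × 2! = 362880 × 2 = 725760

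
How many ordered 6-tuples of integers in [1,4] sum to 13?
Coefficient of x^13 in (x + x² + ... + x^4)^6. By inclusion-exclusion on dice exceeding 4: Σ_j (-1)^j C(6,j)·C(13-1-4j, 5) = C(6,0)·C(12,5) - C(6,1)·C(8,5) = 1·792 - 6·56 = 456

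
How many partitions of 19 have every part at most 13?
Let r_j(i) = number of partitions of i into parts ≤ j, for i = 0..19. r_1(i) = 1 for all i; r_j(i) = r_{j-1}(i) + r_j(i-j). Rows j = 2..13: ≤2: 1 1 2 2 3 3 4 4 5 5 6 6 7 7 8 8 9 9 10 10; ≤3: 1 1 2 3 4 5 7 8 10 12 14 16 19 21 24 27 30 33 37 40; ≤4: 1 1 2 3 5 6 9 11 15 18 23 27 34 39 47 54 64 72 84 94; ≤5: 1 1 2 3 5 7 10 13 18 23 30 37 47 57 70 84 101 119 141 164; ≤6: 1 1 2 3 5 7 11 14 20 26 35 44 58 71 90 110 136 163 199 235; ≤7: 1 1 2 3 5 7 11 15 21 28 38 49 65 82 105 131 164 201 248 300; ≤8: 1 1 2 3 5 7 11 15 22 29 40 52 70 89 116 146 186 230 288 352; ≤9: 1 1 2 3 5 7 11 15 22 30 41 54 73 94 123 157 201 252 318 393; ≤10: 1 1 2 3 5 7 11 15 22 30 42 55 75 97 128 164 212 267 340 423; ≤11: 1 1 2 3 5 7 11 15 22 30 42 56 76 99 131 169 219 278 355 445; ≤12: 1 1 2 3 5 7 11 15 22 30 42 56 77 100 133 172 224 285 366 460; ≤13: 1 1 2 3 5 7 11 15 22 30 42 56 77 101 134 174 227 290 373 471. r_13(19) = 471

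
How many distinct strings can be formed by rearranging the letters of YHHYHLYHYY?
10! / (5! × 1! × 4!) = 1260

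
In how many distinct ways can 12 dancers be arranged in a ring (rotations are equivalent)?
Circular: fix one position, arrange the rest. (12-1)! = 39916800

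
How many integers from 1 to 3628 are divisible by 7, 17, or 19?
⌊3628/7⌋+⌊3628/17⌋+⌊3628/19⌋ - ⌊3628/119⌋-⌊3628/133⌋-⌊3628/323⌋ + ⌊3628/2261⌋ = 518+213+190 - 30-27-11 + 1 = 854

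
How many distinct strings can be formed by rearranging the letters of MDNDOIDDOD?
10! / (1! × 5! × 2! × 1! × 1!) = 15120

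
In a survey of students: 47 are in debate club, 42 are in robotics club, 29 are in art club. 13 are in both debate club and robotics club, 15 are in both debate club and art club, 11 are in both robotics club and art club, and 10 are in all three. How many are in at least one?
|A∪B∪C| = 47+42+29-13-15-11+10 = 89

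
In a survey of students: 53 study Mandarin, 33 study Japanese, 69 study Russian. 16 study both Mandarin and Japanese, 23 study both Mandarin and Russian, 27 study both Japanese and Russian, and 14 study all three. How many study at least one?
|A∪B∪C| = 53+33+69-16-23-27+14 = 103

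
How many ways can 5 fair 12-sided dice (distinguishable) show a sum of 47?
Coefficient of x^47 in (x + x² + ... + x^12)^5. By inclusion-exclusion on dice exceeding 12: Σ_j (-1)^j C(5,j)·C(47-1-12j, 4) = C(5,0)·C(46,4) - C(5,1)·C(34,4) + C(5,2)·C(22,4) - C(5,3)·C(10,4) = 1·163185 - 5·46376 + 10·7315 - 10·210 = 2355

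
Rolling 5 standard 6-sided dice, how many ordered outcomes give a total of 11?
Coefficient of x^11 in (x + x² + ... + x^6)^5. By inclusion-exclusion on dice exceeding 6: Σ_j (-1)^j C(5,j)·C(11-1-6j, 4) = C(5,0)·C(10,4) - C(5,1)·C(4,4) = 1·210 - 5·1 = 205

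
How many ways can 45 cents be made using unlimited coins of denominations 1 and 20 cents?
Coefficient of x^45 in 1/(1-x^1) · 1/(1-x^20). Use j coins of 20 for j = 0..⌊45/20⌋ = 2, the rest in 1s: 2 + 1 = 3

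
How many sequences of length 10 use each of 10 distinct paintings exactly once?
10! = 3628800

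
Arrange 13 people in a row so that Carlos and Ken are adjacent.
Treat as block: (13-1)! × 2! = 479001600 × 2 = 958003200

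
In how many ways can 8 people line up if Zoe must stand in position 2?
Fix one position: (8-1)! = 5040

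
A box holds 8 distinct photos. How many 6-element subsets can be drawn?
C(8,6) = 8!/(6!×2!) = 28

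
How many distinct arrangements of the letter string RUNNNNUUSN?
10! / (1! × 1! × 3! × 5!) = 5040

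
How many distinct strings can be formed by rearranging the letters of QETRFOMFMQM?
11! / (1! × 2! × 1! × 1! × 2! × 3! × 1!) = 1663200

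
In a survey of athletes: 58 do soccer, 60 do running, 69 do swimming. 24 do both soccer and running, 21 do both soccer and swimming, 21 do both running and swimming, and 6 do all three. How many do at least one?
|A∪B∪C| = 58+60+69-24-21-21+6 = 127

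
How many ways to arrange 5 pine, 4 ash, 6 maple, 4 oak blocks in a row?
19! / (5! × 4! × 6! × 4!) = 2444321880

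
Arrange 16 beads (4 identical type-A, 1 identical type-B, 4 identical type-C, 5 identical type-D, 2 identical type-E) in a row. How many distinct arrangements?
16! / (4! × 1! × 4! × 5! × 2!) = 151351200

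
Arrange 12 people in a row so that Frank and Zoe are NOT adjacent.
Total - adjacent = 12! - (12-1)!×2 = 479001600 - 79833600 = 399168000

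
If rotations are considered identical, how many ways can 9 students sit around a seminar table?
Circular: fix one position, arrange the rest. (9-1)! = 40320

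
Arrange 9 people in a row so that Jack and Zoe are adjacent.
Treat as block: (9-1)! × 2! = 40320 × 2 = 80640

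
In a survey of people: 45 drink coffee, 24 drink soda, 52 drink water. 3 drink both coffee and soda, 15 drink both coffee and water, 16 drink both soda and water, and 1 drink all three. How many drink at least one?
|A∪B∪C| = 45+24+52-3-15-16+1 = 88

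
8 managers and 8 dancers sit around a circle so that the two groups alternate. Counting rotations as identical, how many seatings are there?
Fix one of the managers: (8-1)! ways for the remaining managers, × 8! ways for the dancers = 5040 × 40320 = 203212800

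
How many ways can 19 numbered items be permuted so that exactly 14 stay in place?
Choose the 14 fixed points C(19,14) = 11628, derange the rest: !5 = Σ_{j=0}^{5} (-1)^j·5!/j! = 120 - 120 + 60 - 20 + 5 - 1 = 44. Product = 11628 × 44 = 511632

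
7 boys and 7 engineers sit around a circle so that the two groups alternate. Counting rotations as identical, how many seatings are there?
Fix one of the boys: (7-1)! ways for the remaining boys, × 7! ways for the engineers = 720 × 5040 = 3628800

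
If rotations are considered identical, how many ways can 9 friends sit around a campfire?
Circular: fix one position, arrange the rest. (9-1)! = 40320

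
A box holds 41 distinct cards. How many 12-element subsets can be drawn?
C(41,12) = 41!/(12!×29!) = 7898654920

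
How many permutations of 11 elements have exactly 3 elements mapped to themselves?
Choose the 3 fixed points C(11,3) = 165, derange the rest: !8 = Σ_{j=0}^{8} (-1)^j·8!/j! = 40320 - 40320 + 20160 - 6720 + 1680 - 336 + 56 - 8 + 1 = 14833. Product = 165 × 14833 = 2447445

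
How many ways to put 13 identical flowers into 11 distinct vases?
C(13+11-1, 11-1) = C(23, 10) = 1144066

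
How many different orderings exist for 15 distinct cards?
15! = 1307674368000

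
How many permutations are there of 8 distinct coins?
8! = 40320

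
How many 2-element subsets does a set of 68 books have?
C(68,2) = 68!/(2!×66!) = 2278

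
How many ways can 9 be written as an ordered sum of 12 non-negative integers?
C(9+12-1, 12-1) = C(20, 11) = 167960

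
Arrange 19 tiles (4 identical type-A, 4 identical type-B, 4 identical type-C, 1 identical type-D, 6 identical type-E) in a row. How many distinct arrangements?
19! / (4! × 4! × 4! × 1! × 6!) = 12221609400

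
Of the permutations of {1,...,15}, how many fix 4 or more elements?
Exactly j fixed points: C(15,j)·!(15-j); sum over j ≥ 4 (derangement numbers via !m = (m-1)·(!(m-1) + !(m-2)): !0..!11 = 1, 0, 1, 2, 9, 44, 265, 1854, 14833, 133496, 1334961, 14684570). Σ_{j=4}^{15} C(15,j)·!(15-j) = C(15,4)·!11 + C(15,5)·!10 + C(15,6)·!9 + C(15,7)·!8 + C(15,8)·!7 + C(15,9)·!6 + C(15,10)·!5 + C(15,11)·!4 + C(15,12)·!3 + C(15,13)·!2 + C(15,14)·!1 + C(15,15)·!0 = 1365·14684570 + 3003·1334961 + 5005·133496 + 6435·14833 + 6435·1854 + 5005·265 + 3003·44 + 1365·9 + 455·2 + 105·1 + 15·0 + 1·1 = 24830326016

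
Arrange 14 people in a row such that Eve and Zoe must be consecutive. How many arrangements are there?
Treat the 2 as one block: (14-2+1)! × 2! = 6227020800 × 2 = 12454041600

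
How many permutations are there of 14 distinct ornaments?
14! = 87178291200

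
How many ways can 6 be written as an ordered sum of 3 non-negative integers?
C(6+3-1, 3-1) = C(8, 2) = 28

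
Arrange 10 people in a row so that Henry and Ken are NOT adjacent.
Total - adjacent = 10! - (10-1)!×2 = 3628800 - 725760 = 2903040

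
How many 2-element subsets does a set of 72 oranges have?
C(72,2) = 72!/(2!×70!) = 2556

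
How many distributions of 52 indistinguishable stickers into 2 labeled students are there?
C(52+2-1, 2-1) = C(53, 1) = 53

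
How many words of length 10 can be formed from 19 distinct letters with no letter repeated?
P(19,10) = 19!/(19-10)! = 335221286400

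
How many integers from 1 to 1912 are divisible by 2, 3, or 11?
⌊1912/2⌋+⌊1912/3⌋+⌊1912/11⌋ - ⌊1912/6⌋-⌊1912/22⌋-⌊1912/33⌋ + ⌊1912/66⌋ = 956+637+173 - 318-86-57 + 28 = 1333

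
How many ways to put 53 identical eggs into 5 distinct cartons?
C(53+5-1, 5-1) = C(57, 4) = 395010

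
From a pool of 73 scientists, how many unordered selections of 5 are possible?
C(73,5) = 73!/(5!×68!) = 15020334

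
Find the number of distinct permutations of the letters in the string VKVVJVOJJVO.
11! / (3! × 5! × 2! × 1!) = 27720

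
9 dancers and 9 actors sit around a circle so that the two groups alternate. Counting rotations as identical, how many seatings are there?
Fix one of the dancers: (9-1)! ways for the remaining dancers, × 9! ways for the actors = 40320 × 362880 = 14631321600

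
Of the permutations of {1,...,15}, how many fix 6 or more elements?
Exactly j fixed points: C(15,j)·!(15-j); sum over j ≥ 6 (derangement numbers via !m = (m-1)·(!(m-1) + !(m-2)): !0..!9 = 1, 0, 1, 2, 9, 44, 265, 1854, 14833, 133496). Σ_{j=6}^{15} C(15,j)·!(15-j) = C(15,6)·!9 + C(15,7)·!8 + C(15,8)·!7 + C(15,9)·!6 + C(15,10)·!5 + C(15,11)·!4 + C(15,12)·!3 + C(15,13)·!2 + C(15,14)·!1 + C(15,15)·!0 = 5005·133496 + 6435·14833 + 6435·1854 + 5005·265 + 3003·44 + 1365·9 + 455·2 + 105·1 + 15·0 + 1·1 = 777000083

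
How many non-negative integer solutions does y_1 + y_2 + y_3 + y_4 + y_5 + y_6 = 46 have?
C(46+6-1, 6-1) = C(51, 5) = 2349060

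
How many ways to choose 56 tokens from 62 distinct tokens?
C(62,56) = 62!/(56!×6!) = 61474519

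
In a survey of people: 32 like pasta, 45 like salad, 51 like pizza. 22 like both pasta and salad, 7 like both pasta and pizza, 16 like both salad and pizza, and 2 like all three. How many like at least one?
|A∪B∪C| = 32+45+51-22-7-16+2 = 85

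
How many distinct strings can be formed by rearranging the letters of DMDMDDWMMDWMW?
13! / (5! × 5! × 3!) = 72072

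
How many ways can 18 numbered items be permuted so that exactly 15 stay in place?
Choose the 15 fixed points C(18,15) = 816, derange the rest: !3 = Σ_{j=0}^{3} (-1)^j·3!/j! = 6 - 6 + 3 - 1 = 2. Product = 816 × 2 = 1632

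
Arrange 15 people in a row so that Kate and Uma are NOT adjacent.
Total - adjacent = 15! - (15-1)!×2 = 1307674368000 - 174356582400 = 1133317785600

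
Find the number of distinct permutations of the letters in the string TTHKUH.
6! / (2! × 1! × 1! × 2!) = 180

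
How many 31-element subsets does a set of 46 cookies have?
C(46,31) = 46!/(31!×15!) = 511738760544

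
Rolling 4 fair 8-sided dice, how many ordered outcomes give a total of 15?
Coefficient of x^15 in (x + x² + ... + x^8)^4. By inclusion-exclusion on dice exceeding 8: Σ_j (-1)^j C(4,j)·C(15-1-8j, 3) = C(4,0)·C(14,3) - C(4,1)·C(6,3) = 1·364 - 4·20 = 284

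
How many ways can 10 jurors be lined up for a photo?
10! = 3628800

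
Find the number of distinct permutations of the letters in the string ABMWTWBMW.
9! / (1! × 2! × 3! × 2! × 1!) = 15120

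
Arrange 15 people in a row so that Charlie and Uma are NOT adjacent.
Total - adjacent = 15! - (15-1)!×2 = 1307674368000 - 174356582400 = 1133317785600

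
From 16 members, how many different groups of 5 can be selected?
C(16,5) = 16!/(5!×11!) = 4368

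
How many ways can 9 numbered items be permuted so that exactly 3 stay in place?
Choose the 3 fixed points C(9,3) = 84, derange the rest: !6 = Σ_{j=0}^{6} (-1)^j·6!/j! = 720 - 720 + 360 - 120 + 30 - 6 + 1 = 265. Product = 84 × 265 = 22260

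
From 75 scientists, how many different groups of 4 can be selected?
C(75,4) = 75!/(4!×71!) = 1215450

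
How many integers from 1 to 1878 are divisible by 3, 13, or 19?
⌊1878/3⌋+⌊1878/13⌋+⌊1878/19⌋ - ⌊1878/39⌋-⌊1878/57⌋-⌊1878/247⌋ + ⌊1878/741⌋ = 626+144+98 - 48-32-7 + 2 = 783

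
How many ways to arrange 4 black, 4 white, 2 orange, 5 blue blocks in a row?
15! / (4! × 4! × 2! × 5!) = 9459450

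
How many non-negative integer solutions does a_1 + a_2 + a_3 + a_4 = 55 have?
C(55+4-1, 4-1) = C(58, 3) = 30856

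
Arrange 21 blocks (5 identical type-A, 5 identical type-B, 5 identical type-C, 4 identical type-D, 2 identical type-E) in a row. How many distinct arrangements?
21! / (5! × 5! × 5! × 4! × 2!) = 615969113760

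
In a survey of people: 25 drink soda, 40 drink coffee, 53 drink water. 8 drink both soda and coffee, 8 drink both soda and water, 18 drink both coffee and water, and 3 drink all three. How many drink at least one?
|A∪B∪C| = 25+40+53-8-8-18+3 = 87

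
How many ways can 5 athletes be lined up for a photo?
5! = 120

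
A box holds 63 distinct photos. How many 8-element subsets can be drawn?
C(63,8) = 63!/(8!×55!) = 3872894697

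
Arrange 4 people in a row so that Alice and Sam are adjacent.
Treat as block: (4-1)! × 2! = 6 × 2 = 12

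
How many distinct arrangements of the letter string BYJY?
4! / (2! × 1! × 1!) = 12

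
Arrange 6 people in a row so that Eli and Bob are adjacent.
Treat as block: (6-1)! × 2! = 120 × 2 = 240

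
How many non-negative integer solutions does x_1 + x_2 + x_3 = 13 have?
C(13+3-1, 3-1) = C(15, 2) = 105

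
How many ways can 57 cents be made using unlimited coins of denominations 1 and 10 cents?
Coefficient of x^57 in 1/(1-x^1) · 1/(1-x^10). Use j coins of 10 for j = 0..⌊57/10⌋ = 5, the rest in 1s: 5 + 1 = 6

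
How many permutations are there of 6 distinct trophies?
6! = 720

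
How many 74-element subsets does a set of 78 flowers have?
C(78,74) = 78!/(74!×4!) = 1426425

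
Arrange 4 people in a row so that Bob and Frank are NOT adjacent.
Total - adjacent = 4! - (4-1)!×2 = 24 - 12 = 12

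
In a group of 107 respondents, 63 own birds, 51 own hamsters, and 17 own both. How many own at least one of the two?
|A∪B| = |A| + |B| - |A∩B| = 63 + 51 - 17 = 97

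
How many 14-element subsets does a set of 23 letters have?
C(23,14) = 23!/(14!×9!) = 817190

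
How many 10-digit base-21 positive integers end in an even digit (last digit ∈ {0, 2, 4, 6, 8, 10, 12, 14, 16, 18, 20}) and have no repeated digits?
Last∈{0,2,4,6,8,10,12,14,16,18,20}. Last=0: 60949324800. Last nonzero: 10×19×P(19,8) = 579018585600. Total = 639967910400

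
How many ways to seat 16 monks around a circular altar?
Circular: fix one position, arrange the rest. (16-1)! = 1307674368000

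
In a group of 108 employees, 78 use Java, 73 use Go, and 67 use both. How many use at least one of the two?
|A∪B| = |A| + |B| - |A∩B| = 78 + 73 - 67 = 84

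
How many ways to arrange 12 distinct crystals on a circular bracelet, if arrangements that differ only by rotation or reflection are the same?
(12-1)!/2 = 39916800/2 = 19958400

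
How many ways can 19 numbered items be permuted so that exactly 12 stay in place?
Choose the 12 fixed points C(19,12) = 50388, derange the rest: !7 = Σ_{j=0}^{7} (-1)^j·7!/j! = 5040 - 5040 + 2520 - 840 + 210 - 42 + 7 - 1 = 1854. Product = 50388 × 1854 = 93419352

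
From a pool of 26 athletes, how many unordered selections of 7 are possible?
C(26,7) = 26!/(7!×19!) = 657800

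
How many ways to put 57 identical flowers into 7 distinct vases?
C(57+7-1, 7-1) = C(63, 6) = 67945521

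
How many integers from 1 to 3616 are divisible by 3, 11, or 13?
⌊3616/3⌋+⌊3616/11⌋+⌊3616/13⌋ - ⌊3616/33⌋-⌊3616/39⌋-⌊3616/143⌋ + ⌊3616/429⌋ = 1205+328+278 - 109-92-25 + 8 = 1593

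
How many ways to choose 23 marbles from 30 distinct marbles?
C(30,23) = 30!/(23!×7!) = 2035800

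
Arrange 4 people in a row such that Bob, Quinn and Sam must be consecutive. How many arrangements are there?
Treat the 3 as one block: (4-3+1)! × 3! = 2 × 6 = 12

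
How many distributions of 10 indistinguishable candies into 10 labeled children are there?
C(10+10-1, 10-1) = C(19, 9) = 92378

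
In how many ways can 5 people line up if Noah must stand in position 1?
Fix one position: (5-1)! = 24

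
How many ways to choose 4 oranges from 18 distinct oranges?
C(18,4) = 18!/(4!×14!) = 3060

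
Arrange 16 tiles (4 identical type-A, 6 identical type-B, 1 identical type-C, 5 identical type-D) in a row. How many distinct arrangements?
16! / (4! × 6! × 1! × 5!) = 10090080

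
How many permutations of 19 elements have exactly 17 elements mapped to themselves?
Choose the 17 fixed points C(19,17) = 171, derange the rest: !2 = Σ_{j=0}^{2} (-1)^j·2!/j! = 2 - 2 + 1 = 1. Product = 171 × 1 = 171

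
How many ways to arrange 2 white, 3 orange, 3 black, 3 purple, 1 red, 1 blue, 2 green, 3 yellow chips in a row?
18! / (2! × 3! × 3! × 3! × 1! × 1! × 2! × 3!) = 1235025792000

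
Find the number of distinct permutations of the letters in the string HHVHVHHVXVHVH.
13! / (1! × 5! × 7!) = 10296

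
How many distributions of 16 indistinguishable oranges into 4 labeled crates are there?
C(16+4-1, 4-1) = C(19, 3) = 969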